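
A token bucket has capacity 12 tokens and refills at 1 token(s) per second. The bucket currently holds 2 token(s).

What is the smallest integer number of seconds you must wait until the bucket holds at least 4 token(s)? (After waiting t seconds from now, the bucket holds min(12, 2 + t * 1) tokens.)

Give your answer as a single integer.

Answer: 2

Derivation:
Need 2 + t * 1 >= 4, so t >= 2/1.
Smallest integer t = ceil(2/1) = 2.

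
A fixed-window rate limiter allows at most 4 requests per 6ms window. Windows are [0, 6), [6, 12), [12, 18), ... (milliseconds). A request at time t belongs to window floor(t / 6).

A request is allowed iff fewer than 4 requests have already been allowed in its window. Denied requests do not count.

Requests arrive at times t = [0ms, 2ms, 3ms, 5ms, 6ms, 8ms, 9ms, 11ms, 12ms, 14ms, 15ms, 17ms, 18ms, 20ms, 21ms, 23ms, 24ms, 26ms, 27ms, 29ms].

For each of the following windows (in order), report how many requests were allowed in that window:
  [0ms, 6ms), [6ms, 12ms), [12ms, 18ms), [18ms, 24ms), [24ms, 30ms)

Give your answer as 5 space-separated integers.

Answer: 4 4 4 4 4

Derivation:
Processing requests:
  req#1 t=0ms (window 0): ALLOW
  req#2 t=2ms (window 0): ALLOW
  req#3 t=3ms (window 0): ALLOW
  req#4 t=5ms (window 0): ALLOW
  req#5 t=6ms (window 1): ALLOW
  req#6 t=8ms (window 1): ALLOW
  req#7 t=9ms (window 1): ALLOW
  req#8 t=11ms (window 1): ALLOW
  req#9 t=12ms (window 2): ALLOW
  req#10 t=14ms (window 2): ALLOW
  req#11 t=15ms (window 2): ALLOW
  req#12 t=17ms (window 2): ALLOW
  req#13 t=18ms (window 3): ALLOW
  req#14 t=20ms (window 3): ALLOW
  req#15 t=21ms (window 3): ALLOW
  req#16 t=23ms (window 3): ALLOW
  req#17 t=24ms (window 4): ALLOW
  req#18 t=26ms (window 4): ALLOW
  req#19 t=27ms (window 4): ALLOW
  req#20 t=29ms (window 4): ALLOW

Allowed counts by window: 4 4 4 4 4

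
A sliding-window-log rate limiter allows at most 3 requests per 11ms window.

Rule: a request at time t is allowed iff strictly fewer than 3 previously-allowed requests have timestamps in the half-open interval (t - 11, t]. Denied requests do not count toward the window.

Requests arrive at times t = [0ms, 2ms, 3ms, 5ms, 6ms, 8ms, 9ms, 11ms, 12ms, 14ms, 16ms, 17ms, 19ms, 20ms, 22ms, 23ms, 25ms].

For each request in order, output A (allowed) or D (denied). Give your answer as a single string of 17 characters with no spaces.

Answer: AAADDDDADAADDDADA

Derivation:
Tracking allowed requests in the window:
  req#1 t=0ms: ALLOW
  req#2 t=2ms: ALLOW
  req#3 t=3ms: ALLOW
  req#4 t=5ms: DENY
  req#5 t=6ms: DENY
  req#6 t=8ms: DENY
  req#7 t=9ms: DENY
  req#8 t=11ms: ALLOW
  req#9 t=12ms: DENY
  req#10 t=14ms: ALLOW
  req#11 t=16ms: ALLOW
  req#12 t=17ms: DENY
  req#13 t=19ms: DENY
  req#14 t=20ms: DENY
  req#15 t=22ms: ALLOW
  req#16 t=23ms: DENY
  req#17 t=25ms: ALLOW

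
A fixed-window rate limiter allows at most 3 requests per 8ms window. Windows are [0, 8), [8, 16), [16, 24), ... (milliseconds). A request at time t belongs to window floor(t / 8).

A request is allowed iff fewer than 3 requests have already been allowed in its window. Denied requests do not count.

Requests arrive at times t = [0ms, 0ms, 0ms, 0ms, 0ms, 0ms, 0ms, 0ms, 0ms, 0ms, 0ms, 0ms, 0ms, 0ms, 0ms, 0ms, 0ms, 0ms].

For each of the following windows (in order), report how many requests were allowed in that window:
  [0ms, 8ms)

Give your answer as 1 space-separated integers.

Processing requests:
  req#1 t=0ms (window 0): ALLOW
  req#2 t=0ms (window 0): ALLOW
  req#3 t=0ms (window 0): ALLOW
  req#4 t=0ms (window 0): DENY
  req#5 t=0ms (window 0): DENY
  req#6 t=0ms (window 0): DENY
  req#7 t=0ms (window 0): DENY
  req#8 t=0ms (window 0): DENY
  req#9 t=0ms (window 0): DENY
  req#10 t=0ms (window 0): DENY
  req#11 t=0ms (window 0): DENY
  req#12 t=0ms (window 0): DENY
  req#13 t=0ms (window 0): DENY
  req#14 t=0ms (window 0): DENY
  req#15 t=0ms (window 0): DENY
  req#16 t=0ms (window 0): DENY
  req#17 t=0ms (window 0): DENY
  req#18 t=0ms (window 0): DENY

Allowed counts by window: 3

Answer: 3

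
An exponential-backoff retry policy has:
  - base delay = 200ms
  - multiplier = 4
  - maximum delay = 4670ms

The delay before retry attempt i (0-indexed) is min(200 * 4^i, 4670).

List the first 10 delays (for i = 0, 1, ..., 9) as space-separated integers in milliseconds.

Computing each delay:
  i=0: min(200*4^0, 4670) = 200
  i=1: min(200*4^1, 4670) = 800
  i=2: min(200*4^2, 4670) = 3200
  i=3: min(200*4^3, 4670) = 4670
  i=4: min(200*4^4, 4670) = 4670
  i=5: min(200*4^5, 4670) = 4670
  i=6: min(200*4^6, 4670) = 4670
  i=7: min(200*4^7, 4670) = 4670
  i=8: min(200*4^8, 4670) = 4670
  i=9: min(200*4^9, 4670) = 4670

Answer: 200 800 3200 4670 4670 4670 4670 4670 4670 4670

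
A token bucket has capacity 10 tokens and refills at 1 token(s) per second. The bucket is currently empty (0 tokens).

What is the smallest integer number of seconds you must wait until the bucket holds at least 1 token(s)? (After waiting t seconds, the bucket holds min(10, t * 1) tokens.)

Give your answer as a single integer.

Need t * 1 >= 1, so t >= 1/1.
Smallest integer t = ceil(1/1) = 1.

Answer: 1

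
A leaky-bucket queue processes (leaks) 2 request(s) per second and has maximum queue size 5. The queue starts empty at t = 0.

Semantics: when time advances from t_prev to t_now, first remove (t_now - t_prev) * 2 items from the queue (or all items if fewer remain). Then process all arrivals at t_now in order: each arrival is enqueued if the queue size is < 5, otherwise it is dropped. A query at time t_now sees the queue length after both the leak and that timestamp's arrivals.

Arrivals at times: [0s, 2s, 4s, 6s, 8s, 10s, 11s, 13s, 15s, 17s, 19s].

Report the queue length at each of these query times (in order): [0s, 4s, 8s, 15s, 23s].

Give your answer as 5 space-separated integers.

Queue lengths at query times:
  query t=0s: backlog = 1
  query t=4s: backlog = 1
  query t=8s: backlog = 1
  query t=15s: backlog = 1
  query t=23s: backlog = 0

Answer: 1 1 1 1 0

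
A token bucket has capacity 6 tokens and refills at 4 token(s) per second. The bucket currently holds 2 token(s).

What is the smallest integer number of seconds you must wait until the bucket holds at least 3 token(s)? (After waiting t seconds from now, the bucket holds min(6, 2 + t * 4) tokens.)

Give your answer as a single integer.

Need 2 + t * 4 >= 3, so t >= 1/4.
Smallest integer t = ceil(1/4) = 1.

Answer: 1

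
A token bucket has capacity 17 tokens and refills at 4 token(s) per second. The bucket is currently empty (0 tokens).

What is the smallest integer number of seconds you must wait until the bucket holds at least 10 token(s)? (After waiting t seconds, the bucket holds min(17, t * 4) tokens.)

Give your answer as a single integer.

Need t * 4 >= 10, so t >= 10/4.
Smallest integer t = ceil(10/4) = 3.

Answer: 3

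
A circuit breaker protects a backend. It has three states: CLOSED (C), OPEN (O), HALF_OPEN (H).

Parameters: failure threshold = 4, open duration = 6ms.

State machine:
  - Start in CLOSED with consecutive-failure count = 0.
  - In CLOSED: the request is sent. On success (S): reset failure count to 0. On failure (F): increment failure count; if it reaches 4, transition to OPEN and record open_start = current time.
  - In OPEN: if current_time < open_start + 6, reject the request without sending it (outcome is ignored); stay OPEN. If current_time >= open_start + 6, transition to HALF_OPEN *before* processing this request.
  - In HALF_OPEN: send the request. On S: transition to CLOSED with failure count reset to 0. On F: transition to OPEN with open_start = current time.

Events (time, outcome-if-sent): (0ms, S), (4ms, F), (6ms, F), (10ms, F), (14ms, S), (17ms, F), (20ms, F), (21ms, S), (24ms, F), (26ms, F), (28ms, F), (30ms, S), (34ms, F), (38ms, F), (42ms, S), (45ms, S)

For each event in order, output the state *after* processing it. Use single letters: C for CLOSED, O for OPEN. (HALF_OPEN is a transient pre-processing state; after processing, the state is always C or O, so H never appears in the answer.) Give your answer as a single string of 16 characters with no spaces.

State after each event:
  event#1 t=0ms outcome=S: state=CLOSED
  event#2 t=4ms outcome=F: state=CLOSED
  event#3 t=6ms outcome=F: state=CLOSED
  event#4 t=10ms outcome=F: state=CLOSED
  event#5 t=14ms outcome=S: state=CLOSED
  event#6 t=17ms outcome=F: state=CLOSED
  event#7 t=20ms outcome=F: state=CLOSED
  event#8 t=21ms outcome=S: state=CLOSED
  event#9 t=24ms outcome=F: state=CLOSED
  event#10 t=26ms outcome=F: state=CLOSED
  event#11 t=28ms outcome=F: state=CLOSED
  event#12 t=30ms outcome=S: state=CLOSED
  event#13 t=34ms outcome=F: state=CLOSED
  event#14 t=38ms outcome=F: state=CLOSED
  event#15 t=42ms outcome=S: state=CLOSED
  event#16 t=45ms outcome=S: state=CLOSED

Answer: CCCCCCCCCCCCCCCC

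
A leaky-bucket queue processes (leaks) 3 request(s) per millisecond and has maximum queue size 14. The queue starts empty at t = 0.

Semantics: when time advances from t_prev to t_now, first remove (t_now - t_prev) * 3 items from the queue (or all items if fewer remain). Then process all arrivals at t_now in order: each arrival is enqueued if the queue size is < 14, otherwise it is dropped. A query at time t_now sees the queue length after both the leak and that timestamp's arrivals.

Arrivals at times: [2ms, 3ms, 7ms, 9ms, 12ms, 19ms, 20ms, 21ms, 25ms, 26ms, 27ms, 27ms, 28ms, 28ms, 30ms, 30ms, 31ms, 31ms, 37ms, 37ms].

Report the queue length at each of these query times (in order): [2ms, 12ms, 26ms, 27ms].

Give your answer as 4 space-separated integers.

Answer: 1 1 1 2

Derivation:
Queue lengths at query times:
  query t=2ms: backlog = 1
  query t=12ms: backlog = 1
  query t=26ms: backlog = 1
  query t=27ms: backlog = 2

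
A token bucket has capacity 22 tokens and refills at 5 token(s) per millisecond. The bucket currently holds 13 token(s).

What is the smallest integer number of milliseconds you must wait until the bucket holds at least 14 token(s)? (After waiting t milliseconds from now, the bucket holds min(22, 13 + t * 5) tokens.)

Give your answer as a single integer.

Need 13 + t * 5 >= 14, so t >= 1/5.
Smallest integer t = ceil(1/5) = 1.

Answer: 1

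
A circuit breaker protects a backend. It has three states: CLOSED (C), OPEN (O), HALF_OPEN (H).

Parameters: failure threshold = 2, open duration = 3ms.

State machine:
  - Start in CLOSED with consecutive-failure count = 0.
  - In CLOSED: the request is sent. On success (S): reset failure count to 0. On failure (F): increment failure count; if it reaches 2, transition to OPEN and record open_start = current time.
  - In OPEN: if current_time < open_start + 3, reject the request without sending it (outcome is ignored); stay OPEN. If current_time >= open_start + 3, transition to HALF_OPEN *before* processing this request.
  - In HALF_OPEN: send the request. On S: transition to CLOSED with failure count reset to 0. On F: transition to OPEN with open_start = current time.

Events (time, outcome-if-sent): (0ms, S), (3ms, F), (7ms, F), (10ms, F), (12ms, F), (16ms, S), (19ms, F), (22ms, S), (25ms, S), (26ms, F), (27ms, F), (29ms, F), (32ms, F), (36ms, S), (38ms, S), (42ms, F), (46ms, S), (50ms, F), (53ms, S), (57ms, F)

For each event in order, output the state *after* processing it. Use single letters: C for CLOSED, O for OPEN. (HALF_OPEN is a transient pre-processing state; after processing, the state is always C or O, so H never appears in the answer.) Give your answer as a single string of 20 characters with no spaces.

State after each event:
  event#1 t=0ms outcome=S: state=CLOSED
  event#2 t=3ms outcome=F: state=CLOSED
  event#3 t=7ms outcome=F: state=OPEN
  event#4 t=10ms outcome=F: state=OPEN
  event#5 t=12ms outcome=F: state=OPEN
  event#6 t=16ms outcome=S: state=CLOSED
  event#7 t=19ms outcome=F: state=CLOSED
  event#8 t=22ms outcome=S: state=CLOSED
  event#9 t=25ms outcome=S: state=CLOSED
  event#10 t=26ms outcome=F: state=CLOSED
  event#11 t=27ms outcome=F: state=OPEN
  event#12 t=29ms outcome=F: state=OPEN
  event#13 t=32ms outcome=F: state=OPEN
  event#14 t=36ms outcome=S: state=CLOSED
  event#15 t=38ms outcome=S: state=CLOSED
  event#16 t=42ms outcome=F: state=CLOSED
  event#17 t=46ms outcome=S: state=CLOSED
  event#18 t=50ms outcome=F: state=CLOSED
  event#19 t=53ms outcome=S: state=CLOSED
  event#20 t=57ms outcome=F: state=CLOSED

Answer: CCOOOCCCCCOOOCCCCCCC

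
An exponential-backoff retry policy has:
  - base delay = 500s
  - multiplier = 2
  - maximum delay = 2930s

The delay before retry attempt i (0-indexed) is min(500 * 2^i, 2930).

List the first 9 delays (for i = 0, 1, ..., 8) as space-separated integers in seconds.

Answer: 500 1000 2000 2930 2930 2930 2930 2930 2930

Derivation:
Computing each delay:
  i=0: min(500*2^0, 2930) = 500
  i=1: min(500*2^1, 2930) = 1000
  i=2: min(500*2^2, 2930) = 2000
  i=3: min(500*2^3, 2930) = 2930
  i=4: min(500*2^4, 2930) = 2930
  i=5: min(500*2^5, 2930) = 2930
  i=6: min(500*2^6, 2930) = 2930
  i=7: min(500*2^7, 2930) = 2930
  i=8: min(500*2^8, 2930) = 2930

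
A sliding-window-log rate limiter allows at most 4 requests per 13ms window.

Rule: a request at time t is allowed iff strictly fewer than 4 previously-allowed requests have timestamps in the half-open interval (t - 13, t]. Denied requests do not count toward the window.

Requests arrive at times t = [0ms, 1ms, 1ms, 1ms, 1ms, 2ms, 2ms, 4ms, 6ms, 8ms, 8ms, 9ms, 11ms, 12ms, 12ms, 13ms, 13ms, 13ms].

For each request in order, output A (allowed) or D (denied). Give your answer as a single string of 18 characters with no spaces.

Answer: AAAADDDDDDDDDDDADD

Derivation:
Tracking allowed requests in the window:
  req#1 t=0ms: ALLOW
  req#2 t=1ms: ALLOW
  req#3 t=1ms: ALLOW
  req#4 t=1ms: ALLOW
  req#5 t=1ms: DENY
  req#6 t=2ms: DENY
  req#7 t=2ms: DENY
  req#8 t=4ms: DENY
  req#9 t=6ms: DENY
  req#10 t=8ms: DENY
  req#11 t=8ms: DENY
  req#12 t=9ms: DENY
  req#13 t=11ms: DENY
  req#14 t=12ms: DENY
  req#15 t=12ms: DENY
  req#16 t=13ms: ALLOW
  req#17 t=13ms: DENY
  req#18 t=13ms: DENY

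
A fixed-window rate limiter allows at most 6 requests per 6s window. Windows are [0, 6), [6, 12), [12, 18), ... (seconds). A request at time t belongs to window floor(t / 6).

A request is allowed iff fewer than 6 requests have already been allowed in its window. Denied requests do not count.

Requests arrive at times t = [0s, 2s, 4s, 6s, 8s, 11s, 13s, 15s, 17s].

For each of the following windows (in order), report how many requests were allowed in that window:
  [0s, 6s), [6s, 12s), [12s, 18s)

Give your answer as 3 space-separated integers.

Answer: 3 3 3

Derivation:
Processing requests:
  req#1 t=0s (window 0): ALLOW
  req#2 t=2s (window 0): ALLOW
  req#3 t=4s (window 0): ALLOW
  req#4 t=6s (window 1): ALLOW
  req#5 t=8s (window 1): ALLOW
  req#6 t=11s (window 1): ALLOW
  req#7 t=13s (window 2): ALLOW
  req#8 t=15s (window 2): ALLOW
  req#9 t=17s (window 2): ALLOW

Allowed counts by window: 3 3 3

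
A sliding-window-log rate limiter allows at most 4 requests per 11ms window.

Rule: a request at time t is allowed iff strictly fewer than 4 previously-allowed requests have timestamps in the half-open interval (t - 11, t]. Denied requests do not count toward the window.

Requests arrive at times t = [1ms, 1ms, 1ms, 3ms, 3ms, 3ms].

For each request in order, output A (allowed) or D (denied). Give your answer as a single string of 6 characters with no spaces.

Answer: AAAADD

Derivation:
Tracking allowed requests in the window:
  req#1 t=1ms: ALLOW
  req#2 t=1ms: ALLOW
  req#3 t=1ms: ALLOW
  req#4 t=3ms: ALLOW
  req#5 t=3ms: DENY
  req#6 t=3ms: DENY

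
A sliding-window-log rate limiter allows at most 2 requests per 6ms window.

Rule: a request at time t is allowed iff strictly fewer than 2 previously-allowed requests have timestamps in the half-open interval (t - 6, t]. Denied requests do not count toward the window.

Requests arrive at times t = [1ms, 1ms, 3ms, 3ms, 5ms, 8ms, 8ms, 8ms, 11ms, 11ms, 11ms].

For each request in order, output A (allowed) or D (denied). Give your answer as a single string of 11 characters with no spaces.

Answer: AADDDAADDDD

Derivation:
Tracking allowed requests in the window:
  req#1 t=1ms: ALLOW
  req#2 t=1ms: ALLOW
  req#3 t=3ms: DENY
  req#4 t=3ms: DENY
  req#5 t=5ms: DENY
  req#6 t=8ms: ALLOW
  req#7 t=8ms: ALLOW
  req#8 t=8ms: DENY
  req#9 t=11ms: DENY
  req#10 t=11ms: DENY
  req#11 t=11ms: DENY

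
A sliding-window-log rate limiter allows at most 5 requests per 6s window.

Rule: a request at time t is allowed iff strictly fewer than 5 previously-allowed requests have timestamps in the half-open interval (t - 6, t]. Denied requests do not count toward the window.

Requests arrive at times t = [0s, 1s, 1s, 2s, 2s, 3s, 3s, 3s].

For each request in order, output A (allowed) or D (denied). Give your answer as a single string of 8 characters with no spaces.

Tracking allowed requests in the window:
  req#1 t=0s: ALLOW
  req#2 t=1s: ALLOW
  req#3 t=1s: ALLOW
  req#4 t=2s: ALLOW
  req#5 t=2s: ALLOW
  req#6 t=3s: DENY
  req#7 t=3s: DENY
  req#8 t=3s: DENY

Answer: AAAAADDD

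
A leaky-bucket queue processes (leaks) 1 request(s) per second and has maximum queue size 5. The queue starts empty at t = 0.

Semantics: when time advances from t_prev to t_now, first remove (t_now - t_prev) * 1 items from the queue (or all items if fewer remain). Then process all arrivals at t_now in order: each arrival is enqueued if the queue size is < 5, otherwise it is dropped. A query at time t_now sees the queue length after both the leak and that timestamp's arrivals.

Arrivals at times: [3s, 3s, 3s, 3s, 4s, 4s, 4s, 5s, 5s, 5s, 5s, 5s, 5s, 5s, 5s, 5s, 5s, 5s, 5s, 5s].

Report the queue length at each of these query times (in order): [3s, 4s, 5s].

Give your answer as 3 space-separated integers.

Queue lengths at query times:
  query t=3s: backlog = 4
  query t=4s: backlog = 5
  query t=5s: backlog = 5

Answer: 4 5 5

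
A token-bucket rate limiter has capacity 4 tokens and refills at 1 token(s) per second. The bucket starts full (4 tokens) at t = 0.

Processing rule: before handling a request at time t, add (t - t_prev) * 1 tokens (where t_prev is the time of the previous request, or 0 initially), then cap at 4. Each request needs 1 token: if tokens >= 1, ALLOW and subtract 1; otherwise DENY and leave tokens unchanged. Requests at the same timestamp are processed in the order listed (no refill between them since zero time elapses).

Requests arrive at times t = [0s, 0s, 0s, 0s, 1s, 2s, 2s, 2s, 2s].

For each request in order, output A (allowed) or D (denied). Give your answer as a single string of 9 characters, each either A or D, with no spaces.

Answer: AAAAAADDD

Derivation:
Simulating step by step:
  req#1 t=0s: ALLOW
  req#2 t=0s: ALLOW
  req#3 t=0s: ALLOW
  req#4 t=0s: ALLOW
  req#5 t=1s: ALLOW
  req#6 t=2s: ALLOW
  req#7 t=2s: DENY
  req#8 t=2s: DENY
  req#9 t=2s: DENY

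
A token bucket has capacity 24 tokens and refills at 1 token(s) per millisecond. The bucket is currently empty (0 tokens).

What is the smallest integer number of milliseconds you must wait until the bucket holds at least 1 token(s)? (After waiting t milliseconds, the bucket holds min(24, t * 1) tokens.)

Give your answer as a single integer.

Need t * 1 >= 1, so t >= 1/1.
Smallest integer t = ceil(1/1) = 1.

Answer: 1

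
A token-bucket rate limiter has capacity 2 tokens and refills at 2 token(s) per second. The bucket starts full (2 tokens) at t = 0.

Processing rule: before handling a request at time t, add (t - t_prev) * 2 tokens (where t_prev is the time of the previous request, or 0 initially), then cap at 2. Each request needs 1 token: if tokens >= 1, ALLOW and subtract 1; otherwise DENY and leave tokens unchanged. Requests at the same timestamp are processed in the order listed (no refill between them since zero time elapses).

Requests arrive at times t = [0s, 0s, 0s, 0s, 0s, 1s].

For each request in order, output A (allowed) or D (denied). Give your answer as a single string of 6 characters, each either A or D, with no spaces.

Answer: AADDDA

Derivation:
Simulating step by step:
  req#1 t=0s: ALLOW
  req#2 t=0s: ALLOW
  req#3 t=0s: DENY
  req#4 t=0s: DENY
  req#5 t=0s: DENY
  req#6 t=1s: ALLOW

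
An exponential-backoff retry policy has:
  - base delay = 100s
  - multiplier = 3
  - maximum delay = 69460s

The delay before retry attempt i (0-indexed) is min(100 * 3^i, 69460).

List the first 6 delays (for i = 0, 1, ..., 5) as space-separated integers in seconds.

Computing each delay:
  i=0: min(100*3^0, 69460) = 100
  i=1: min(100*3^1, 69460) = 300
  i=2: min(100*3^2, 69460) = 900
  i=3: min(100*3^3, 69460) = 2700
  i=4: min(100*3^4, 69460) = 8100
  i=5: min(100*3^5, 69460) = 24300

Answer: 100 300 900 2700 8100 24300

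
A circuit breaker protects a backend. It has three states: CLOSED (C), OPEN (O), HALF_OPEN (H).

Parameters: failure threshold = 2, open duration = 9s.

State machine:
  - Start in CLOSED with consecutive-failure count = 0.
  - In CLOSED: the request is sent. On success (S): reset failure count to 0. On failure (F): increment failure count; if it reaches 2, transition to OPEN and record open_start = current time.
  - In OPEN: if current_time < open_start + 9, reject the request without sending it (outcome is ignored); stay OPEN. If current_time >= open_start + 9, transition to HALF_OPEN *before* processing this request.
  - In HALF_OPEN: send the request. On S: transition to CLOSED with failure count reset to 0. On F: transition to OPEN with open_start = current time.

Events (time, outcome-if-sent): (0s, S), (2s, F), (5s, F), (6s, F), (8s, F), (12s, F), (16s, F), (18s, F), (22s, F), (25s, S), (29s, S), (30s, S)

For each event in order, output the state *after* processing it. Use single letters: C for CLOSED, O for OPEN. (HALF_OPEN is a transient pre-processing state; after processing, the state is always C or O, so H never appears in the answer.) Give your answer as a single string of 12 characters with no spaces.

State after each event:
  event#1 t=0s outcome=S: state=CLOSED
  event#2 t=2s outcome=F: state=CLOSED
  event#3 t=5s outcome=F: state=OPEN
  event#4 t=6s outcome=F: state=OPEN
  event#5 t=8s outcome=F: state=OPEN
  event#6 t=12s outcome=F: state=OPEN
  event#7 t=16s outcome=F: state=OPEN
  event#8 t=18s outcome=F: state=OPEN
  event#9 t=22s outcome=F: state=OPEN
  event#10 t=25s outcome=S: state=CLOSED
  event#11 t=29s outcome=S: state=CLOSED
  event#12 t=30s outcome=S: state=CLOSED

Answer: CCOOOOOOOCCC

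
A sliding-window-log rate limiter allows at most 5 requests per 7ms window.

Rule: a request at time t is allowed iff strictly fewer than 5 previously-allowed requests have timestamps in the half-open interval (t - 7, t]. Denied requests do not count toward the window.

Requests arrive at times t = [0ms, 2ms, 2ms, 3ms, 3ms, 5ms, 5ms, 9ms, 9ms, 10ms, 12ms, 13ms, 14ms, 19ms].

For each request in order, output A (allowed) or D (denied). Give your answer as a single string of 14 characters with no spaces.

Answer: AAAAADDAAAAADA

Derivation:
Tracking allowed requests in the window:
  req#1 t=0ms: ALLOW
  req#2 t=2ms: ALLOW
  req#3 t=2ms: ALLOW
  req#4 t=3ms: ALLOW
  req#5 t=3ms: ALLOW
  req#6 t=5ms: DENY
  req#7 t=5ms: DENY
  req#8 t=9ms: ALLOW
  req#9 t=9ms: ALLOW
  req#10 t=10ms: ALLOW
  req#11 t=12ms: ALLOW
  req#12 t=13ms: ALLOW
  req#13 t=14ms: DENY
  req#14 t=19ms: ALLOW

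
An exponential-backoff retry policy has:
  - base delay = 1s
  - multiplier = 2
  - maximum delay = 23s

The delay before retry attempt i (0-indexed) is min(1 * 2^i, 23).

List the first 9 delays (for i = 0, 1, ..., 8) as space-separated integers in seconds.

Computing each delay:
  i=0: min(1*2^0, 23) = 1
  i=1: min(1*2^1, 23) = 2
  i=2: min(1*2^2, 23) = 4
  i=3: min(1*2^3, 23) = 8
  i=4: min(1*2^4, 23) = 16
  i=5: min(1*2^5, 23) = 23
  i=6: min(1*2^6, 23) = 23
  i=7: min(1*2^7, 23) = 23
  i=8: min(1*2^8, 23) = 23

Answer: 1 2 4 8 16 23 23 23 23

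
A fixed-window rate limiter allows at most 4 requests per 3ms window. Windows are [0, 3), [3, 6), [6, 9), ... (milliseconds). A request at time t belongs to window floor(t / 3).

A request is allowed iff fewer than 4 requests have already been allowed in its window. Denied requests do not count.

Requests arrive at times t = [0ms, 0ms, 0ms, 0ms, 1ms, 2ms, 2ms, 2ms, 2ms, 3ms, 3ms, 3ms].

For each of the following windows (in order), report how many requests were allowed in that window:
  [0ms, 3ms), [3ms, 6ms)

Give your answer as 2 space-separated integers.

Processing requests:
  req#1 t=0ms (window 0): ALLOW
  req#2 t=0ms (window 0): ALLOW
  req#3 t=0ms (window 0): ALLOW
  req#4 t=0ms (window 0): ALLOW
  req#5 t=1ms (window 0): DENY
  req#6 t=2ms (window 0): DENY
  req#7 t=2ms (window 0): DENY
  req#8 t=2ms (window 0): DENY
  req#9 t=2ms (window 0): DENY
  req#10 t=3ms (window 1): ALLOW
  req#11 t=3ms (window 1): ALLOW
  req#12 t=3ms (window 1): ALLOW

Allowed counts by window: 4 3

Answer: 4 3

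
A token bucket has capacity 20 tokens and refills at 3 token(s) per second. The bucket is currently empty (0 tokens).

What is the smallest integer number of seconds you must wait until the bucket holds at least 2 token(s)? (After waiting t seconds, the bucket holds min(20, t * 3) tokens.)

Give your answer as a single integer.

Answer: 1

Derivation:
Need t * 3 >= 2, so t >= 2/3.
Smallest integer t = ceil(2/3) = 1.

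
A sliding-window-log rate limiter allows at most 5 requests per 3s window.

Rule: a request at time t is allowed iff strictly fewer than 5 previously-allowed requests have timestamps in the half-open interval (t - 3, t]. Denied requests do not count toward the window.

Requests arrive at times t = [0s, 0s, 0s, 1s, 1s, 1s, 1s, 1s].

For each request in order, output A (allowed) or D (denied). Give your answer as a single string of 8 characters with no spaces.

Tracking allowed requests in the window:
  req#1 t=0s: ALLOW
  req#2 t=0s: ALLOW
  req#3 t=0s: ALLOW
  req#4 t=1s: ALLOW
  req#5 t=1s: ALLOW
  req#6 t=1s: DENY
  req#7 t=1s: DENY
  req#8 t=1s: DENY

Answer: AAAAADDD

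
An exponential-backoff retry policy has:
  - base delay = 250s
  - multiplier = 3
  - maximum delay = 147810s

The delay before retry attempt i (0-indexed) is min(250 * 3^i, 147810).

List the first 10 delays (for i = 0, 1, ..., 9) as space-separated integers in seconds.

Computing each delay:
  i=0: min(250*3^0, 147810) = 250
  i=1: min(250*3^1, 147810) = 750
  i=2: min(250*3^2, 147810) = 2250
  i=3: min(250*3^3, 147810) = 6750
  i=4: min(250*3^4, 147810) = 20250
  i=5: min(250*3^5, 147810) = 60750
  i=6: min(250*3^6, 147810) = 147810
  i=7: min(250*3^7, 147810) = 147810
  i=8: min(250*3^8, 147810) = 147810
  i=9: min(250*3^9, 147810) = 147810

Answer: 250 750 2250 6750 20250 60750 147810 147810 147810 147810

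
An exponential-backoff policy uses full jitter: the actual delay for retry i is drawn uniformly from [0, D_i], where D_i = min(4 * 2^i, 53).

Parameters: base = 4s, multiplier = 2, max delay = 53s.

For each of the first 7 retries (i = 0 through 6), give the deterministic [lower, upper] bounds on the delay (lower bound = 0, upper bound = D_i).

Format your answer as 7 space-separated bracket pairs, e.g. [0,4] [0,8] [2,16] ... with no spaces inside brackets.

Answer: [0,4] [0,8] [0,16] [0,32] [0,53] [0,53] [0,53]

Derivation:
Computing bounds per retry:
  i=0: D_i=min(4*2^0,53)=4, bounds=[0,4]
  i=1: D_i=min(4*2^1,53)=8, bounds=[0,8]
  i=2: D_i=min(4*2^2,53)=16, bounds=[0,16]
  i=3: D_i=min(4*2^3,53)=32, bounds=[0,32]
  i=4: D_i=min(4*2^4,53)=53, bounds=[0,53]
  i=5: D_i=min(4*2^5,53)=53, bounds=[0,53]
  i=6: D_i=min(4*2^6,53)=53, bounds=[0,53]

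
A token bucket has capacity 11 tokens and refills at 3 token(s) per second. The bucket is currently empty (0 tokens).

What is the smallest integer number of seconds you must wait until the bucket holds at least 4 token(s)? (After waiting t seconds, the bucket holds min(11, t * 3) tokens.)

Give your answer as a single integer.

Need t * 3 >= 4, so t >= 4/3.
Smallest integer t = ceil(4/3) = 2.

Answer: 2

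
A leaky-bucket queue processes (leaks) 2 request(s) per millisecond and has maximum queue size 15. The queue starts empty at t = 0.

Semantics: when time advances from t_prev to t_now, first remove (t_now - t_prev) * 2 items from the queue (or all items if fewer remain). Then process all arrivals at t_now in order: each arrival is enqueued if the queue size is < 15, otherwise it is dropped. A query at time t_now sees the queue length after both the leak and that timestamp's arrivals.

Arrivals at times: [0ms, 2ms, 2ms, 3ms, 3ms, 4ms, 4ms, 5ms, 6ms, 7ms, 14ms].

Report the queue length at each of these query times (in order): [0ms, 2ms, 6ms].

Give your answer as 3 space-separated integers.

Queue lengths at query times:
  query t=0ms: backlog = 1
  query t=2ms: backlog = 2
  query t=6ms: backlog = 1

Answer: 1 2 1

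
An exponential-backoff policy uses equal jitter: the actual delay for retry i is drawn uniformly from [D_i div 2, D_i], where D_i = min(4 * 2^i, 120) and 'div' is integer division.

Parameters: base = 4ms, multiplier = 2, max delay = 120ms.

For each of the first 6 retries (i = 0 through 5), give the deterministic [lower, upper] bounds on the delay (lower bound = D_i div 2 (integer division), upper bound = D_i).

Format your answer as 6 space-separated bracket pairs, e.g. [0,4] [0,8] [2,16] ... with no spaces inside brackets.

Computing bounds per retry:
  i=0: D_i=min(4*2^0,120)=4, bounds=[2,4]
  i=1: D_i=min(4*2^1,120)=8, bounds=[4,8]
  i=2: D_i=min(4*2^2,120)=16, bounds=[8,16]
  i=3: D_i=min(4*2^3,120)=32, bounds=[16,32]
  i=4: D_i=min(4*2^4,120)=64, bounds=[32,64]
  i=5: D_i=min(4*2^5,120)=120, bounds=[60,120]

Answer: [2,4] [4,8] [8,16] [16,32] [32,64] [60,120]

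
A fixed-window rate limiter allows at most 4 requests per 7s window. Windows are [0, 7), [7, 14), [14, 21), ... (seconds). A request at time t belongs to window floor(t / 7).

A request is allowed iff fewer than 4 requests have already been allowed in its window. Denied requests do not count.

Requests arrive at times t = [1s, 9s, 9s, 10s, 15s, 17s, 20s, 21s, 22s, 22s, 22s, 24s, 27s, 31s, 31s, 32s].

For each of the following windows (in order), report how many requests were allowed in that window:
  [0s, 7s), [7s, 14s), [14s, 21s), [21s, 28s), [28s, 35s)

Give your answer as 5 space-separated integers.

Processing requests:
  req#1 t=1s (window 0): ALLOW
  req#2 t=9s (window 1): ALLOW
  req#3 t=9s (window 1): ALLOW
  req#4 t=10s (window 1): ALLOW
  req#5 t=15s (window 2): ALLOW
  req#6 t=17s (window 2): ALLOW
  req#7 t=20s (window 2): ALLOW
  req#8 t=21s (window 3): ALLOW
  req#9 t=22s (window 3): ALLOW
  req#10 t=22s (window 3): ALLOW
  req#11 t=22s (window 3): ALLOW
  req#12 t=24s (window 3): DENY
  req#13 t=27s (window 3): DENY
  req#14 t=31s (window 4): ALLOW
  req#15 t=31s (window 4): ALLOW
  req#16 t=32s (window 4): ALLOW

Allowed counts by window: 1 3 3 4 3

Answer: 1 3 3 4 3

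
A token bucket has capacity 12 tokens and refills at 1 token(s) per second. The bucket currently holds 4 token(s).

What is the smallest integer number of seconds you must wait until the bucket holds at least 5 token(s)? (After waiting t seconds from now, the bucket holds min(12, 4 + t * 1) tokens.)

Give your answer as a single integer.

Need 4 + t * 1 >= 5, so t >= 1/1.
Smallest integer t = ceil(1/1) = 1.

Answer: 1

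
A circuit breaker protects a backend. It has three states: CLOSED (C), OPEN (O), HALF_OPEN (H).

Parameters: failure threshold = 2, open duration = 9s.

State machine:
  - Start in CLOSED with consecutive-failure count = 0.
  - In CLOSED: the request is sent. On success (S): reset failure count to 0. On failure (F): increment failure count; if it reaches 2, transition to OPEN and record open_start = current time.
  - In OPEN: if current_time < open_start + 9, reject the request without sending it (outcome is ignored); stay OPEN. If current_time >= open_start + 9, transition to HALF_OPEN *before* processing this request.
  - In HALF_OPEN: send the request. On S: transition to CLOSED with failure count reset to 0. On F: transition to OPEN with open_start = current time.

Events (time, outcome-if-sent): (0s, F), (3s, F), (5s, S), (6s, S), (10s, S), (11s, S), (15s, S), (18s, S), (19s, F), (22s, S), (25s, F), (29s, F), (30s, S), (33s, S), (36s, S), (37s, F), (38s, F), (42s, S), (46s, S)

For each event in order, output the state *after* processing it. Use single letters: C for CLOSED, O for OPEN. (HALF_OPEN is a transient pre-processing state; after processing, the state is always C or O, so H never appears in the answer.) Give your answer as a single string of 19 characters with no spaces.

State after each event:
  event#1 t=0s outcome=F: state=CLOSED
  event#2 t=3s outcome=F: state=OPEN
  event#3 t=5s outcome=S: state=OPEN
  event#4 t=6s outcome=S: state=OPEN
  event#5 t=10s outcome=S: state=OPEN
  event#6 t=11s outcome=S: state=OPEN
  event#7 t=15s outcome=S: state=CLOSED
  event#8 t=18s outcome=S: state=CLOSED
  event#9 t=19s outcome=F: state=CLOSED
  event#10 t=22s outcome=S: state=CLOSED
  event#11 t=25s outcome=F: state=CLOSED
  event#12 t=29s outcome=F: state=OPEN
  event#13 t=30s outcome=S: state=OPEN
  event#14 t=33s outcome=S: state=OPEN
  event#15 t=36s outcome=S: state=OPEN
  event#16 t=37s outcome=F: state=OPEN
  event#17 t=38s outcome=F: state=OPEN
  event#18 t=42s outcome=S: state=OPEN
  event#19 t=46s outcome=S: state=OPEN

Answer: COOOOOCCCCCOOOOOOOO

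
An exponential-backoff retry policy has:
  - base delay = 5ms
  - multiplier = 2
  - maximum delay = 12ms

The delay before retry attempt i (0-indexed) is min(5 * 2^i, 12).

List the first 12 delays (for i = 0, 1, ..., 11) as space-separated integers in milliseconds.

Answer: 5 10 12 12 12 12 12 12 12 12 12 12

Derivation:
Computing each delay:
  i=0: min(5*2^0, 12) = 5
  i=1: min(5*2^1, 12) = 10
  i=2: min(5*2^2, 12) = 12
  i=3: min(5*2^3, 12) = 12
  i=4: min(5*2^4, 12) = 12
  i=5: min(5*2^5, 12) = 12
  i=6: min(5*2^6, 12) = 12
  i=7: min(5*2^7, 12) = 12
  i=8: min(5*2^8, 12) = 12
  i=9: min(5*2^9, 12) = 12
  i=10: min(5*2^10, 12) = 12
  i=11: min(5*2^11, 12) = 12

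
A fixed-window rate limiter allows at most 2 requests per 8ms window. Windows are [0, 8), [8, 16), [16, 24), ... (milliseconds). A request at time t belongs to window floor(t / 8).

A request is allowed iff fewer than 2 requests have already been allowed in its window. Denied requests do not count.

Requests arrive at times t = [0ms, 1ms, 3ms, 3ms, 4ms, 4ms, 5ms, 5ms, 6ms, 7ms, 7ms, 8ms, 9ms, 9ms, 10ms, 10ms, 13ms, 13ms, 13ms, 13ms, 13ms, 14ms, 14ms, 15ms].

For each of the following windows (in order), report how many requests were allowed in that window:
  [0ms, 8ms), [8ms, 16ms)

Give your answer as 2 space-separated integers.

Processing requests:
  req#1 t=0ms (window 0): ALLOW
  req#2 t=1ms (window 0): ALLOW
  req#3 t=3ms (window 0): DENY
  req#4 t=3ms (window 0): DENY
  req#5 t=4ms (window 0): DENY
  req#6 t=4ms (window 0): DENY
  req#7 t=5ms (window 0): DENY
  req#8 t=5ms (window 0): DENY
  req#9 t=6ms (window 0): DENY
  req#10 t=7ms (window 0): DENY
  req#11 t=7ms (window 0): DENY
  req#12 t=8ms (window 1): ALLOW
  req#13 t=9ms (window 1): ALLOW
  req#14 t=9ms (window 1): DENY
  req#15 t=10ms (window 1): DENY
  req#16 t=10ms (window 1): DENY
  req#17 t=13ms (window 1): DENY
  req#18 t=13ms (window 1): DENY
  req#19 t=13ms (window 1): DENY
  req#20 t=13ms (window 1): DENY
  req#21 t=13ms (window 1): DENY
  req#22 t=14ms (window 1): DENY
  req#23 t=14ms (window 1): DENY
  req#24 t=15ms (window 1): DENY

Allowed counts by window: 2 2

Answer: 2 2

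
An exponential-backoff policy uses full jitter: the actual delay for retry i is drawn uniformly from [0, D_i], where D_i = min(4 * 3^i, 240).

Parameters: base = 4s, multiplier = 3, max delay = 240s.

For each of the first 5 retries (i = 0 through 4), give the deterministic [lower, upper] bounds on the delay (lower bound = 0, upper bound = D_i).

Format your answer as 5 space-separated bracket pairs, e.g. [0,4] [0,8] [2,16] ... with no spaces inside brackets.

Answer: [0,4] [0,12] [0,36] [0,108] [0,240]

Derivation:
Computing bounds per retry:
  i=0: D_i=min(4*3^0,240)=4, bounds=[0,4]
  i=1: D_i=min(4*3^1,240)=12, bounds=[0,12]
  i=2: D_i=min(4*3^2,240)=36, bounds=[0,36]
  i=3: D_i=min(4*3^3,240)=108, bounds=[0,108]
  i=4: D_i=min(4*3^4,240)=240, bounds=[0,240]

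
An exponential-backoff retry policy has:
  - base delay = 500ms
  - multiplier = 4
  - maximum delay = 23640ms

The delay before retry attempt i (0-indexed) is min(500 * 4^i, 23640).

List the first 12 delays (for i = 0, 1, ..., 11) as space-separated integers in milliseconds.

Answer: 500 2000 8000 23640 23640 23640 23640 23640 23640 23640 23640 23640

Derivation:
Computing each delay:
  i=0: min(500*4^0, 23640) = 500
  i=1: min(500*4^1, 23640) = 2000
  i=2: min(500*4^2, 23640) = 8000
  i=3: min(500*4^3, 23640) = 23640
  i=4: min(500*4^4, 23640) = 23640
  i=5: min(500*4^5, 23640) = 23640
  i=6: min(500*4^6, 23640) = 23640
  i=7: min(500*4^7, 23640) = 23640
  i=8: min(500*4^8, 23640) = 23640
  i=9: min(500*4^9, 23640) = 23640
  i=10: min(500*4^10, 23640) = 23640
  i=11: min(500*4^11, 23640) = 23640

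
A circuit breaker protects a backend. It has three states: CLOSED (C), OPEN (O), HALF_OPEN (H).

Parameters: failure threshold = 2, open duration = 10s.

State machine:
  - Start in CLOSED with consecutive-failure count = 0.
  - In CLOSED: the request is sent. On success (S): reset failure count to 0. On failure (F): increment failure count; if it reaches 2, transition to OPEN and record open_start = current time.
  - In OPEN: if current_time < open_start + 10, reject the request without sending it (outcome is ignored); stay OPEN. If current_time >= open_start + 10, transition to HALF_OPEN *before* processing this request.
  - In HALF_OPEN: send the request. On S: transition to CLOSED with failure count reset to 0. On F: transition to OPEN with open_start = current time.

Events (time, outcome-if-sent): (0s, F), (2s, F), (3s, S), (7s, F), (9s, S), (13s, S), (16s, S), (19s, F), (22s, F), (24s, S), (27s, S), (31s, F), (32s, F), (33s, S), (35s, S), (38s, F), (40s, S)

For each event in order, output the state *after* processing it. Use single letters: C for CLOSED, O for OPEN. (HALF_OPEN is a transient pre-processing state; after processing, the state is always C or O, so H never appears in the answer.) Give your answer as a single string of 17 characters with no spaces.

State after each event:
  event#1 t=0s outcome=F: state=CLOSED
  event#2 t=2s outcome=F: state=OPEN
  event#3 t=3s outcome=S: state=OPEN
  event#4 t=7s outcome=F: state=OPEN
  event#5 t=9s outcome=S: state=OPEN
  event#6 t=13s outcome=S: state=CLOSED
  event#7 t=16s outcome=S: state=CLOSED
  event#8 t=19s outcome=F: state=CLOSED
  event#9 t=22s outcome=F: state=OPEN
  event#10 t=24s outcome=S: state=OPEN
  event#11 t=27s outcome=S: state=OPEN
  event#12 t=31s outcome=F: state=OPEN
  event#13 t=32s outcome=F: state=OPEN
  event#14 t=33s outcome=S: state=OPEN
  event#15 t=35s outcome=S: state=OPEN
  event#16 t=38s outcome=F: state=OPEN
  event#17 t=40s outcome=S: state=OPEN

Answer: COOOOCCCOOOOOOOOO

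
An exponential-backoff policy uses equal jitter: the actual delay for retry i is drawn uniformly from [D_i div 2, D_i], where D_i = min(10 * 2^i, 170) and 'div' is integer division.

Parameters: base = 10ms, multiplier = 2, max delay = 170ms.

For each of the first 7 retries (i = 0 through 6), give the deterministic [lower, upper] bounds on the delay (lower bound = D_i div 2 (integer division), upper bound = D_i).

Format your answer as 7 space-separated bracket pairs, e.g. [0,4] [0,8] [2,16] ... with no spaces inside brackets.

Computing bounds per retry:
  i=0: D_i=min(10*2^0,170)=10, bounds=[5,10]
  i=1: D_i=min(10*2^1,170)=20, bounds=[10,20]
  i=2: D_i=min(10*2^2,170)=40, bounds=[20,40]
  i=3: D_i=min(10*2^3,170)=80, bounds=[40,80]
  i=4: D_i=min(10*2^4,170)=160, bounds=[80,160]
  i=5: D_i=min(10*2^5,170)=170, bounds=[85,170]
  i=6: D_i=min(10*2^6,170)=170, bounds=[85,170]

Answer: [5,10] [10,20] [20,40] [40,80] [80,160] [85,170] [85,170]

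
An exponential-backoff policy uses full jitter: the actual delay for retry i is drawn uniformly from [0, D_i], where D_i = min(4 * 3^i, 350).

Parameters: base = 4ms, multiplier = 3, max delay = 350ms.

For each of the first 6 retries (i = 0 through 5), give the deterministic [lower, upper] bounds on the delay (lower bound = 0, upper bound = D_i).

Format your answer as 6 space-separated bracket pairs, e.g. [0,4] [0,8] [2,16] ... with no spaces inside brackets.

Answer: [0,4] [0,12] [0,36] [0,108] [0,324] [0,350]

Derivation:
Computing bounds per retry:
  i=0: D_i=min(4*3^0,350)=4, bounds=[0,4]
  i=1: D_i=min(4*3^1,350)=12, bounds=[0,12]
  i=2: D_i=min(4*3^2,350)=36, bounds=[0,36]
  i=3: D_i=min(4*3^3,350)=108, bounds=[0,108]
  i=4: D_i=min(4*3^4,350)=324, bounds=[0,324]
  i=5: D_i=min(4*3^5,350)=350, bounds=[0,350]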